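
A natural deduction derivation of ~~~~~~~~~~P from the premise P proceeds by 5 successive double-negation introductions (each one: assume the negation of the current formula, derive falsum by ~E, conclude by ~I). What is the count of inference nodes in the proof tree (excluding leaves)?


Each double-negation introduction (from C infer ~~C) uses 2 inference nodes: one ~E (C and ~C give falsum) and one ~I (discharge ~C).
5 double negations = 5 * 2 = 10 inference nodes.

10


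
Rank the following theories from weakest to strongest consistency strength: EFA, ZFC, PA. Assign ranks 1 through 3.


Ordering by consistency strength:
1. EFA
2. PA
3. ZFC


EFA=1, ZFC=3, PA=2


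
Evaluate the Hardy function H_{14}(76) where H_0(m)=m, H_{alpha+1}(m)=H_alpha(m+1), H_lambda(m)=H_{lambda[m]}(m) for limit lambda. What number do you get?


H_14(76):
For finite ordinals k, H_k(n) = n + k (each successor step adds 1).
H_14(76) = 76 + 14 = 90

90


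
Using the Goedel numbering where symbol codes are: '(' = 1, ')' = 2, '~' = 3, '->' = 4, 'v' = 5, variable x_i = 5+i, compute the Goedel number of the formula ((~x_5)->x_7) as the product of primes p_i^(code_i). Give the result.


Formula: ((~x_5)->x_7)
Symbol codes: [1, 1, 3, 10, 2, 4, 12, 2]
Primes: [2, 3, 5, 7, 11, 13, 17, 19]
p_1^1 = 2^1 = 2
p_2^1 = 3^1 = 3
p_3^3 = 5^3 = 125
p_4^10 = 7^10 = 282475249
p_5^2 = 11^2 = 121
p_6^4 = 13^4 = 28561
p_7^12 = 17^12 = 582622237229761
p_8^2 = 19^2 = 361
Product = 153990773877153046090610793226536750

153990773877153046090610793226536750


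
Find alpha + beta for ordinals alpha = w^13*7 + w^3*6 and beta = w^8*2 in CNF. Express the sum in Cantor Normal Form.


Ordinal addition (w^13*7 + w^3*6) + w^8*2:
alpha's leading term has exponent 13 > beta's exponent 8, so it survives.
alpha's tail term has exponent 3 < beta's exponent 8, so it is absorbed by beta.
In ordinal addition, any term followed by a strictly larger-exponent term is absorbed.
Result = w^13*7 + w^8*2

w^13*7 + w^8*2


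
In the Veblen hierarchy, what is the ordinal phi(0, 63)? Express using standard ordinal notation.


phi(0, 63):
phi(0, beta) = omega^beta by definition.
phi(0, 63) = omega^63

omega^63


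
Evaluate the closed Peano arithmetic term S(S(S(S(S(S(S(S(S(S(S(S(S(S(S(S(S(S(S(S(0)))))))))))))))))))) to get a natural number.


Counting successors applied to 0:
20 applications of S to 0 = 20

20


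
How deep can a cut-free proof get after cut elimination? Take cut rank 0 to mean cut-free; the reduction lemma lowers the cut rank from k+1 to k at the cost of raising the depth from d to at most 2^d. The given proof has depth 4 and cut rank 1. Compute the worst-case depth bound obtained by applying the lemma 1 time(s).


Each rank reduction sends depth d to at most 2^d; cut rank r needs r reductions.
2_0(4) = 4
2_1(4) = 2^4 = 16
Cut-free depth bound = 16

16


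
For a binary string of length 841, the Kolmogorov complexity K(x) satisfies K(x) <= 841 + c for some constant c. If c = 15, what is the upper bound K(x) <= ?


K(x) <= |x| + c = 841 + 15 = 856

856


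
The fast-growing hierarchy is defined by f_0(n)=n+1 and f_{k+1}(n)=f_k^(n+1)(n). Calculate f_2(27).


f_2(27) = f_1^28(27)
f_1(m) = 2m + 1.
Iterating: f_1^k(n) = 2^k*(n+1) - 1.
f_2(27) = 2^28*(27+1) - 1 = 268435456*28 - 1 = 7516192767

7516192767


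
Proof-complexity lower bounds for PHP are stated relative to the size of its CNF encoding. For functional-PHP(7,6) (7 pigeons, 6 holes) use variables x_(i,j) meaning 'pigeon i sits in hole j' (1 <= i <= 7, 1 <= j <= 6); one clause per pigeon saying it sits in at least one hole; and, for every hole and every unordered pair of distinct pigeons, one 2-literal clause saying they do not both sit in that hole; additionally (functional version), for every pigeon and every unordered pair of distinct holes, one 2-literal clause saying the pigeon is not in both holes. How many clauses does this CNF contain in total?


functional-PHP(7,6): 7 pigeons, 6 holes, 7*6 = 42 variables.
- pigeon clauses: one per pigeon -> 7 clauses
- hole clauses: 6 holes * C(7,2) = 6 * 21 -> 126 clauses
- functional clauses: 7 pigeons * C(6,2) = 7 * 15 -> 105 clauses
Total clauses = 7 + 126 + 105 = 238

238


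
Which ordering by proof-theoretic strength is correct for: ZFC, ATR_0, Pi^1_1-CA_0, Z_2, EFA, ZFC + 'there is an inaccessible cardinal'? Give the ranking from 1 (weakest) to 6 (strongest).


Ordering by consistency strength:
1. EFA
2. ATR_0
3. Pi^1_1-CA_0
4. Z_2
5. ZFC
6. ZFC + 'there is an inaccessible cardinal'


ZFC=5, ATR_0=2, Pi^1_1-CA_0=3, Z_2=4, EFA=1, ZFC + 'there is an inaccessible cardinal'=6


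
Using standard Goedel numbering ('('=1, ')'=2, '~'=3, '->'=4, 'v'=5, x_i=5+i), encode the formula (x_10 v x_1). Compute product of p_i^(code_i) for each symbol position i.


Formula: (x_10 v x_1)
Symbol codes: [1, 15, 5, 6, 2]
Primes: [2, 3, 5, 7, 11]
p_1^1 = 2^1 = 2
p_2^15 = 3^15 = 14348907
p_3^5 = 5^5 = 3125
p_4^6 = 7^6 = 117649
p_5^2 = 11^2 = 121
Product = 1276651760730018750

1276651760730018750


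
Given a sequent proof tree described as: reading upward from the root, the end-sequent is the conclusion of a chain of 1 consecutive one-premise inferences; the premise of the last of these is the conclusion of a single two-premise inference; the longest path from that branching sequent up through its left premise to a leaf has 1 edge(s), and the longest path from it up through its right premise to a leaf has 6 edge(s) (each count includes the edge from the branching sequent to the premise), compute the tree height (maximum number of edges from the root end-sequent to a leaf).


Longest path through the left premise: 1 edges (measured from the branching sequent)
Longest path through the right premise: 6 edges
Height of the subtree rooted at the branching sequent: max(1, 6) = 6
The branching sequent sits 1 edges above the root (the chain of one-premise inferences), so height = 6 + 1 = 7

7


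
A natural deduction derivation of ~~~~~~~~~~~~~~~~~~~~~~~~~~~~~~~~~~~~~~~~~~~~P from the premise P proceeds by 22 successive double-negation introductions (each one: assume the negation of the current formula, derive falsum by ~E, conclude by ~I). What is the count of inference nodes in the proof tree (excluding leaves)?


Each double-negation introduction (from C infer ~~C) uses 2 inference nodes: one ~E (C and ~C give falsum) and one ~I (discharge ~C).
22 double negations = 22 * 2 = 44 inference nodes.

44


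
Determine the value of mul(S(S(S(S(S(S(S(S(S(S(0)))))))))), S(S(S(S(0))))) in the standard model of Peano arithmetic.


mul(S^10(0), S^4(0)):
S^10(0) = 10
S^4(0) = 4
10 * 4 = 40

40


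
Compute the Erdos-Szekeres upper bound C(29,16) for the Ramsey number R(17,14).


R(17,14) <= C(17+14-2, 17-1) = C(29, 16)
C(29, 16) = 29! / (16! * 13!)
= 67863915

67863915


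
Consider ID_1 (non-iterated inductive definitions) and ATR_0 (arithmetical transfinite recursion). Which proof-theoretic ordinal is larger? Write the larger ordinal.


Proof-theoretic ordinal of ID_1 (non-iterated inductive definitions): psi_0(epsilon_{Omega+1})
Proof-theoretic ordinal of ATR_0 (arithmetical transfinite recursion): Gamma_0
Comparing: Gamma_0 < psi_0(epsilon_{Omega+1}).
The larger ordinal is psi_0(epsilon_{Omega+1}) (from ID_1 (non-iterated inductive definitions)).

psi_0(epsilon_{Omega+1})


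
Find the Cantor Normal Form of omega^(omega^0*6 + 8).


omega^(omega^0*6 + 8):
omega^0 = 1, so the exponent is 6 + 8 = 14 (finite ordinal addition).
Result = omega^14, already a single CNF term.

omega^14


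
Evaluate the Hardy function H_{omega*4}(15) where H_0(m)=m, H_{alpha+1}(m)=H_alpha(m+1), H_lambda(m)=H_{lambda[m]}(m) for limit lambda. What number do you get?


H_{omega*4}(15):
For the Hardy hierarchy, H_{omega*k}(n) = 2^k * n.
2^4 = 16.
16 * 15 = 240

240


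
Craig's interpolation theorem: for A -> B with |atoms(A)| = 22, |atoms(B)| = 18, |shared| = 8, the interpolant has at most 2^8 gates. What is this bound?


Shared atoms = 8
Craig interpolant size bound = 2^8
= 256

256


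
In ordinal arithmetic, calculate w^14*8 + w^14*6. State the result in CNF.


Ordinal addition w^14*8 + w^14*6:
Both terms have the same exponent 14.
w^e*c + w^e*d = w^e*(c+d).
Result = w^14*(8+6) = w^14*14

w^14*14


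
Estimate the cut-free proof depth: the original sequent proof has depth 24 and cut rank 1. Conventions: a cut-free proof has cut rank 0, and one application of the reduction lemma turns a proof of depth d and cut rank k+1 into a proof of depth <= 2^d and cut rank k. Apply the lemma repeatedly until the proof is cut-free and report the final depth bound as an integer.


Each rank reduction sends depth d to at most 2^d; cut rank r needs r reductions.
2_0(24) = 24
2_1(24) = 2^24 = 16777216
Cut-free depth bound = 16777216

16777216


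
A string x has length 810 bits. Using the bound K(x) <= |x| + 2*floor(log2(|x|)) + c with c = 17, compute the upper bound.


floor(log2(810)) = 9
2 * 9 = 18
K(x) <= 810 + 18 + 17 = 845

845


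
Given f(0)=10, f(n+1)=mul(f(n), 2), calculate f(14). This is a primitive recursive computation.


f(0) = 10
f(1) = mul(f(0), 2) = mul(10, 2) = 20
f(2) = mul(f(1), 2) = mul(20, 2) = 40
f(3) = mul(f(2), 2) = mul(40, 2) = 80
f(4) = mul(f(3), 2) = mul(80, 2) = 160
f(5) = mul(f(4), 2) = mul(160, 2) = 320
f(6) = mul(f(5), 2) = mul(320, 2) = 640
f(7) = mul(f(6), 2) = mul(640, 2) = 1280
f(8) = mul(f(7), 2) = mul(1280, 2) = 2560
f(9) = mul(f(8), 2) = mul(2560, 2) = 5120
f(10) = mul(f(9), 2) = mul(5120, 2) = 10240
f(11) = mul(f(10), 2) = mul(10240, 2) = 20480
f(12) = mul(f(11), 2) = mul(20480, 2) = 40960
f(13) = mul(f(12), 2) = mul(40960, 2) = 81920
f(14) = mul(f(13), 2) = mul(81920, 2) = 163840


163840


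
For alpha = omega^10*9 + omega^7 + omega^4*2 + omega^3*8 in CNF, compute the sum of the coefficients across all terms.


CNF: omega^10*9 + omega^7 + omega^4*2 + omega^3*8
Coefficients: 9 + 1 + 2 + 8 = 20

20


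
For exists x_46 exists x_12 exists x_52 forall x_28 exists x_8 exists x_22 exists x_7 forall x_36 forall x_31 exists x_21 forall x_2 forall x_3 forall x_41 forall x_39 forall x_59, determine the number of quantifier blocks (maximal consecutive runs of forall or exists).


Alternations = 5.
Blocks = alternations + 1 = 6

6


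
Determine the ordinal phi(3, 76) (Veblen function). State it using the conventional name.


phi(3, 76):
phi(3, beta) = eta_beta (the beta-th eta number, fixed point of zeta).
phi(3, 76) = eta_76

eta_76


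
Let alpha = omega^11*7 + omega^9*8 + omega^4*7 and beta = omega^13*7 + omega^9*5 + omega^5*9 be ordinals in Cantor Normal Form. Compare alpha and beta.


Compare term by term from highest exponent:
alpha = omega^11*7 + omega^9*8 + omega^4*7
beta = omega^13*7 + omega^9*5 + omega^5*9
Term 1: alpha has omega^11*7, beta has omega^13*7
Term 2: alpha has omega^9*8, beta has omega^9*5
Term 3: alpha has omega^4*7, beta has omega^5*9
Result: alpha < beta

alpha < beta


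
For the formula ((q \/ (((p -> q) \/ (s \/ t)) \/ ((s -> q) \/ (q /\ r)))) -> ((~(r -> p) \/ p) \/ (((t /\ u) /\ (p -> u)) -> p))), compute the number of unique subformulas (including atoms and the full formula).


Formula: ((q \/ (((p -> q) \/ (s \/ t)) \/ ((s -> q) \/ (q /\ r)))) -> ((~(r -> p) \/ p) \/ (((t /\ u) /\ (p -> u)) -> p)))
Subformulas found:
  1. r
  2. q
  3. u
  4. s
  5. t
  6. p
  7. (p -> u)
  8. (q /\ r)
  9. (r -> p)
  10. (s \/ t)
  11. (s -> q)
  12. (p -> q)
  13. (t /\ u)
  14. ~(r -> p)
  15. (~(r -> p) \/ p)
  16. ((s -> q) \/ (q /\ r))
  17. ((t /\ u) /\ (p -> u))
  18. ((p -> q) \/ (s \/ t))
  19. (((t /\ u) /\ (p -> u)) -> p)
  20. (((p -> q) \/ (s \/ t)) \/ ((s -> q) \/ (q /\ r)))
  21. ((~(r -> p) \/ p) \/ (((t /\ u) /\ (p -> u)) -> p))
  22. (q \/ (((p -> q) \/ (s \/ t)) \/ ((s -> q) \/ (q /\ r))))
  23. ((q \/ (((p -> q) \/ (s \/ t)) \/ ((s -> q) \/ (q /\ r)))) -> ((~(r -> p) \/ p) \/ (((t /\ u) /\ (p -> u)) -> p)))
Total distinct subformulas = 23

23


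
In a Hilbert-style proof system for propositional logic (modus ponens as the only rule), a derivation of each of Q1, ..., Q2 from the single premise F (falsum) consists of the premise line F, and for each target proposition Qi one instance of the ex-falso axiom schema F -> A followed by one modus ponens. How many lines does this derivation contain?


Ex falso, line by line:
- 1 premise line (F)
- 2 targets, each needing 1 axiom instance (F -> Qi) + 1 MP = 2 lines: 2 * 2 = 4
Total = 1 + 4 = 5 lines.

5


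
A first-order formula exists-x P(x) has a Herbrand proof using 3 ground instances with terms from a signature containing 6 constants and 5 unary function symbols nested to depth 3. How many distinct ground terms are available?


Herbrand terms by depth:
Depth 0: 6 constants
Depth 1: 30 new terms (running total: 36)
Depth 2: 150 new terms (running total: 186)
Depth 3: 750 new terms (running total: 936)
Total distinct ground terms = 936

936


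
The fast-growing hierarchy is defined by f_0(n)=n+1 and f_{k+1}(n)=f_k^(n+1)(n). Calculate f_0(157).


f_0(157) = 157 + 1 = 158

158


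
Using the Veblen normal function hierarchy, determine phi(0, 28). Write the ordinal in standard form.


phi(0, 28):
phi(0, beta) = omega^beta by definition.
phi(0, 28) = omega^28

omega^28


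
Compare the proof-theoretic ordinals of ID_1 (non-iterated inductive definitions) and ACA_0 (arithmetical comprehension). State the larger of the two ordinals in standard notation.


Proof-theoretic ordinal of ID_1 (non-iterated inductive definitions): psi_0(epsilon_{Omega+1})
Proof-theoretic ordinal of ACA_0 (arithmetical comprehension): epsilon_0
Comparing: epsilon_0 < psi_0(epsilon_{Omega+1}).
The larger ordinal is psi_0(epsilon_{Omega+1}) (from ID_1 (non-iterated inductive definitions)).

psi_0(epsilon_{Omega+1})


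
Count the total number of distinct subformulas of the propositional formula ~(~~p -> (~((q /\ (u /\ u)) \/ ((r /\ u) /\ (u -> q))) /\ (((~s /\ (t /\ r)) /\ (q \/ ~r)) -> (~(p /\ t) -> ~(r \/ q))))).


Formula: ~(~~p -> (~((q /\ (u /\ u)) \/ ((r /\ u) /\ (u -> q))) /\ (((~s /\ (t /\ r)) /\ (q \/ ~r)) -> (~(p /\ t) -> ~(r \/ q)))))
Subformulas found:
  1. r
  2. q
  3. u
  4. s
  5. t
  6. p
  7. ~p
  8. ~r
  9. ~s
  10. ~~p
  11. (r /\ u)
  12. (t /\ r)
  13. (u /\ u)
  14. (u -> q)
  15. (r \/ q)
  16. (p /\ t)
  17. ~(p /\ t)
  18. (q \/ ~r)
  19. ~(r \/ q)
  20. (q /\ (u /\ u))
  21. (~s /\ (t /\ r))
  22. ((r /\ u) /\ (u -> q))
  23. (~(p /\ t) -> ~(r \/ q))
  24. ((~s /\ (t /\ r)) /\ (q \/ ~r))
  25. ((q /\ (u /\ u)) \/ ((r /\ u) /\ (u -> q)))
  26. ~((q /\ (u /\ u)) \/ ((r /\ u) /\ (u -> q)))
  27. (((~s /\ (t /\ r)) /\ (q \/ ~r)) -> (~(p /\ t) -> ~(r \/ q)))
  28. (~((q /\ (u /\ u)) \/ ((r /\ u) /\ (u -> q))) /\ (((~s /\ (t /\ r)) /\ (q \/ ~r)) -> (~(p /\ t) -> ~(r \/ q))))
  29. (~~p -> (~((q /\ (u /\ u)) \/ ((r /\ u) /\ (u -> q))) /\ (((~s /\ (t /\ r)) /\ (q \/ ~r)) -> (~(p /\ t) -> ~(r \/ q)))))
  30. ~(~~p -> (~((q /\ (u /\ u)) \/ ((r /\ u) /\ (u -> q))) /\ (((~s /\ (t /\ r)) /\ (q \/ ~r)) -> (~(p /\ t) -> ~(r \/ q)))))
Total distinct subformulas = 30

30


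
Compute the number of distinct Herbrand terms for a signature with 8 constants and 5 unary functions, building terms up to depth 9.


Herbrand terms by depth:
Depth 0: 8 constants
Depth 1: 40 new terms (running total: 48)
Depth 2: 200 new terms (running total: 248)
Depth 3: 1000 new terms (running total: 1248)
Depth 4: 5000 new terms (running total: 6248)
Depth 5: 25000 new terms (running total: 31248)
Depth 6: 125000 new terms (running total: 156248)
Depth 7: 625000 new terms (running total: 781248)
Depth 8: 3125000 new terms (running total: 3906248)
Depth 9: 15625000 new terms (running total: 19531248)
Total distinct ground terms = 19531248

19531248


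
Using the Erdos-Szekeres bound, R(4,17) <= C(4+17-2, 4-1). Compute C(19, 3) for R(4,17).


R(4,17) <= C(4+17-2, 4-1) = C(19, 3)
C(19, 3) = 19! / (3! * 16!)
= 969

969


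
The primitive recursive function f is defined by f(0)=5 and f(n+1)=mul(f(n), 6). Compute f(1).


f(0) = 5
f(1) = mul(f(0), 6) = mul(5, 6) = 30


30


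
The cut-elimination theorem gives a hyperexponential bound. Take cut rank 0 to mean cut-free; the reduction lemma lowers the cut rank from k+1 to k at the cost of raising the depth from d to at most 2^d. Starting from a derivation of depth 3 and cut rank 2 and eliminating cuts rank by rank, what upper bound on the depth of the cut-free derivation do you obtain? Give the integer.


Each rank reduction sends depth d to at most 2^d; cut rank r needs r reductions.
2_0(3) = 3
2_1(3) = 2^3 = 8
2_2(3) = 2^8 = 256
Cut-free depth bound = 256

256


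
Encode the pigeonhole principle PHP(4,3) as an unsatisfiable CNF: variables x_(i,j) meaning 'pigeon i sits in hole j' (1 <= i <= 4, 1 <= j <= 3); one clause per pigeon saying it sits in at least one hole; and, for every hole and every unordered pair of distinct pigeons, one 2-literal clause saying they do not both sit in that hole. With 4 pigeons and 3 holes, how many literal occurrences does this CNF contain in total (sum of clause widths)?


PHP(4,3): 4 pigeons, 3 holes, 4*3 = 12 variables.
- pigeon clauses: one per pigeon -> 4 clauses of width 3 -> 12 literals
- hole clauses: 3 holes * C(4,2) = 3 * 6 -> 18 clauses of width 2 -> 36 literals
Total literal occurrences = 12 + 36 = 48

48


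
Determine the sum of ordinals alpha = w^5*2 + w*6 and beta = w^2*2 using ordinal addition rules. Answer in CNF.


Ordinal addition (w^5*2 + w*6) + w^2*2:
alpha's leading term has exponent 5 > beta's exponent 2, so it survives.
alpha's tail term has exponent 1 < beta's exponent 2, so it is absorbed by beta.
In ordinal addition, any term followed by a strictly larger-exponent term is absorbed.
Result = w^5*2 + w^2*2

w^5*2 + w^2*2


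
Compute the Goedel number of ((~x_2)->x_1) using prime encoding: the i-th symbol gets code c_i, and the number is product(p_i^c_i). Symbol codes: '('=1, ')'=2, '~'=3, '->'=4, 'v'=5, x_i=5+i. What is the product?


Formula: ((~x_2)->x_1)
Symbol codes: [1, 1, 3, 7, 2, 4, 6, 2]
Primes: [2, 3, 5, 7, 11, 13, 17, 19]
p_1^1 = 2^1 = 2
p_2^1 = 3^1 = 3
p_3^3 = 5^3 = 125
p_4^7 = 7^7 = 823543
p_5^2 = 11^2 = 121
p_6^4 = 13^4 = 28561
p_7^6 = 17^6 = 24137569
p_8^2 = 19^2 = 361
Product = 18599747701162309917485250

18599747701162309917485250


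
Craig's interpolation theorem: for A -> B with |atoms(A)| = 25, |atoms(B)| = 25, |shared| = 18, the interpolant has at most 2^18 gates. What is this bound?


Shared atoms = 18
Craig interpolant size bound = 2^18
= 262144

262144


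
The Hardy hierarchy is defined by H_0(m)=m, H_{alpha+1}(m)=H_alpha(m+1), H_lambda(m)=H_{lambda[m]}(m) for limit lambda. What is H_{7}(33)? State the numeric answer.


H_7(33):
For finite ordinals k, H_k(n) = n + k (each successor step adds 1).
H_7(33) = 33 + 7 = 40

40


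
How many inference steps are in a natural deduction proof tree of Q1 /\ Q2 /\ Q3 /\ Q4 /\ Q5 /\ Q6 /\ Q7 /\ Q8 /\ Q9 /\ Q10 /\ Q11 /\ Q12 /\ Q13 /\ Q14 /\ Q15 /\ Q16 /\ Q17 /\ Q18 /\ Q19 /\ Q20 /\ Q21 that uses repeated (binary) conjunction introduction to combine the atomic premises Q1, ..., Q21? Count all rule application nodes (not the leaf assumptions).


The target conjunction has 21 conjuncts, i.e. 20 binary /\ connectives.
Each conjunction-intro joins two pieces, so 21 atoms require 21-1 = 20 applications.
Total inference nodes = 20

20


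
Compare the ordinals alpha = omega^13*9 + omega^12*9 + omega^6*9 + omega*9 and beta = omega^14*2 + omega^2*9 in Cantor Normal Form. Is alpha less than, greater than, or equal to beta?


Compare term by term from highest exponent:
alpha = omega^13*9 + omega^12*9 + omega^6*9 + omega*9
beta = omega^14*2 + omega^2*9
Term 1: alpha has omega^13*9, beta has omega^14*2
Term 2: alpha has omega^12*9, beta has omega^2*9
Term 3: alpha has omega^6*9, beta has omega^0*0
Term 4: alpha has omega^1*9, beta has omega^0*0
Result: alpha < beta

alpha < beta


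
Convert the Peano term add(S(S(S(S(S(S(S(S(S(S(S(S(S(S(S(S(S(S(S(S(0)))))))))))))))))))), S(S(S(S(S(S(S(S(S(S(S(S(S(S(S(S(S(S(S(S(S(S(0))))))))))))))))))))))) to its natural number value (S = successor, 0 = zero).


add(S^20(0), S^22(0)):
S^20(0) = 20
S^22(0) = 22
20 + 22 = 42

42


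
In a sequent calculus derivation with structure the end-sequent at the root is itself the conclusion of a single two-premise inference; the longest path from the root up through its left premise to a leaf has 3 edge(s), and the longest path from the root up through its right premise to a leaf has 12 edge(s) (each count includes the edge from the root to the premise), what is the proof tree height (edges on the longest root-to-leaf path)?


Longest path through the left premise: 3 edges (measured from the branching sequent)
Longest path through the right premise: 12 edges
Height of the subtree rooted at the branching sequent: max(3, 12) = 12
The branching sequent is the root itself.
Total height = 12

12


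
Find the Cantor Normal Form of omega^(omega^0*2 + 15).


omega^(omega^0*2 + 15):
omega^0 = 1, so the exponent is 2 + 15 = 17 (finite ordinal addition).
Result = omega^17, already a single CNF term.

omega^17


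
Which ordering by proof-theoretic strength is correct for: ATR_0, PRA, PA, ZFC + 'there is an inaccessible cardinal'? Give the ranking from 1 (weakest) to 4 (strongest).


Ordering by consistency strength:
1. PRA
2. PA
3. ATR_0
4. ZFC + 'there is an inaccessible cardinal'


ATR_0=3, PRA=1, PA=2, ZFC + 'there is an inaccessible cardinal'=4


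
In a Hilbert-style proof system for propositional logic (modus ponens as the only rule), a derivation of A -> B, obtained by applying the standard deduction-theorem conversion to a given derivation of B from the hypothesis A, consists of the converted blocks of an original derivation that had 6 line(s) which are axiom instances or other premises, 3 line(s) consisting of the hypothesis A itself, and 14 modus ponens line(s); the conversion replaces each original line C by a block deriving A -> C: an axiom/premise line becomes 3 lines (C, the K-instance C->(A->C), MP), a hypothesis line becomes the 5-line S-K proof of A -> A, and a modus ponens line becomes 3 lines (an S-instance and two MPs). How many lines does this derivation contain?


Deduction-theorem conversion, block by block:
- 6 axiom/premise lines -> 3 lines each = 18
- 3 hypothesis lines -> 5 lines each (identity proof A->A) = 15
- 14 MP lines -> 3 lines each (S-instance, MP, MP) = 42
Total = 18 + 15 + 42 = 75 lines.

75


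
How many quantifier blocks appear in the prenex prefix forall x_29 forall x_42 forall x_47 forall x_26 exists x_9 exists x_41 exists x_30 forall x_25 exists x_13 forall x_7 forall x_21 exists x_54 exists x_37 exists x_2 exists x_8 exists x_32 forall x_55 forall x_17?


Alternations = 6.
Blocks = alternations + 1 = 7

7


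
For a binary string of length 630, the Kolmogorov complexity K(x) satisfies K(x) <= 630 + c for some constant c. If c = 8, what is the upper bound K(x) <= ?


K(x) <= |x| + c = 630 + 8 = 638

638


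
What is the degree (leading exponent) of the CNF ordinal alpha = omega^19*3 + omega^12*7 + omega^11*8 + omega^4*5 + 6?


CNF: omega^19*3 + omega^12*7 + omega^11*8 + omega^4*5 + 6
The leading term is omega^19*3, which has exponent 19.

19


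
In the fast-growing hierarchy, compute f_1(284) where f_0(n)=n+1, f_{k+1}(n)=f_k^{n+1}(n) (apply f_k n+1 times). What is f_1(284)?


f_1(284) = f_0^285(284)
f_0 adds 1 each time, applied 285 times.
f_1(284) = 284 + 285 = 569

569


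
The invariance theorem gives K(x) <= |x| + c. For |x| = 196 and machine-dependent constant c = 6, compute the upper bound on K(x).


K(x) <= |x| + c = 196 + 6 = 202

202


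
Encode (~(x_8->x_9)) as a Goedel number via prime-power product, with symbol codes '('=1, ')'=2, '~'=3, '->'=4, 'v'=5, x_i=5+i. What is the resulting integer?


Formula: (~(x_8->x_9))
Symbol codes: [1, 3, 1, 13, 4, 14, 2, 2]
Primes: [2, 3, 5, 7, 11, 13, 17, 19]
p_1^1 = 2^1 = 2
p_2^3 = 3^3 = 27
p_3^1 = 5^1 = 5
p_4^13 = 7^13 = 96889010407
p_5^4 = 11^4 = 14641
p_6^14 = 13^14 = 3937376385699289
p_7^2 = 17^2 = 289
p_8^2 = 19^2 = 361
Product = 157333426807402037725633097714365338690

157333426807402037725633097714365338690


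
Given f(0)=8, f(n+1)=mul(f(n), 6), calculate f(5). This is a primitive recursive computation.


f(0) = 8
f(1) = mul(f(0), 6) = mul(8, 6) = 48
f(2) = mul(f(1), 6) = mul(48, 6) = 288
f(3) = mul(f(2), 6) = mul(288, 6) = 1728
f(4) = mul(f(3), 6) = mul(1728, 6) = 10368
f(5) = mul(f(4), 6) = mul(10368, 6) = 62208


62208


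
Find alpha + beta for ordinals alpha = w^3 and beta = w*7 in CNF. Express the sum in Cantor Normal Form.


Ordinal addition w^3 + w*7:
Leading exponent of alpha (3) > leading exponent of beta (1).
Since alpha's term has higher exponent than beta's leading term,
the sum is simply alpha followed by beta.
Result = w^3 + w*7

w^3 + w*7


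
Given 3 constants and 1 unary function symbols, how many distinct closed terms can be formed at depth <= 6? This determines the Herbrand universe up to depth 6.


Herbrand terms by depth:
Depth 0: 3 constants
Depth 1: 3 new terms (running total: 6)
Depth 2: 3 new terms (running total: 9)
Depth 3: 3 new terms (running total: 12)
Depth 4: 3 new terms (running total: 15)
Depth 5: 3 new terms (running total: 18)
Depth 6: 3 new terms (running total: 21)
Total distinct ground terms = 21

21


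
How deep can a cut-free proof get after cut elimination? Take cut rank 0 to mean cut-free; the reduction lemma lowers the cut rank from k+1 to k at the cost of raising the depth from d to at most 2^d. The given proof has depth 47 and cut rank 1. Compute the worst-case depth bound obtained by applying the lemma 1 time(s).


Each rank reduction sends depth d to at most 2^d; cut rank r needs r reductions.
2_0(47) = 47
2_1(47) = 2^47 = 140737488355328
Cut-free depth bound = 140737488355328

140737488355328


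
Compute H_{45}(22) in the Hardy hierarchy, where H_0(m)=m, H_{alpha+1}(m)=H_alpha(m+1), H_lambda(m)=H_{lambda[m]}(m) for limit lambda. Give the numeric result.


H_45(22):
For finite ordinals k, H_k(n) = n + k (each successor step adds 1).
H_45(22) = 22 + 45 = 67

67


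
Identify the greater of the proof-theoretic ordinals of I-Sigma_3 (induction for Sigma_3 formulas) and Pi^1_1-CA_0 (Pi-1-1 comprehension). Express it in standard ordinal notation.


Proof-theoretic ordinal of I-Sigma_3 (induction for Sigma_3 formulas): omega^(omega^(omega^omega))
Proof-theoretic ordinal of Pi^1_1-CA_0 (Pi-1-1 comprehension): psi_0(Omega_omega)
Comparing: omega^(omega^(omega^omega)) < psi_0(Omega_omega).
The larger ordinal is psi_0(Omega_omega) (from Pi^1_1-CA_0 (Pi-1-1 comprehension)).

psi_0(Omega_omega)


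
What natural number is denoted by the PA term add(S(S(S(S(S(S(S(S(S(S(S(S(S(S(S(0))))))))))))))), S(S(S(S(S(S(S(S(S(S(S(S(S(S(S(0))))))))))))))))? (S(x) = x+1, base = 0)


add(S^15(0), S^15(0)):
S^15(0) = 15
S^15(0) = 15
15 + 15 = 30

30


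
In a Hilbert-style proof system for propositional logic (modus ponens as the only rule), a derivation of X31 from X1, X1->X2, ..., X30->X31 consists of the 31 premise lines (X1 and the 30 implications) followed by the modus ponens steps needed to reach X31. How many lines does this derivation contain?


We have 31 premise lines: X1 and 30 implications.
Each implication is detached once by MP, giving 30 MP lines.
31 premise lines + 30 MP lines = 61 total lines.

61


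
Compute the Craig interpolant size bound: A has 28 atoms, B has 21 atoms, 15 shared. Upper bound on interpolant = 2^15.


Shared atoms = 15
Craig interpolant size bound = 2^15
= 32768

32768


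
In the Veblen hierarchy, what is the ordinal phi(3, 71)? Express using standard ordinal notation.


phi(3, 71):
phi(3, beta) = eta_beta (the beta-th eta number, fixed point of zeta).
phi(3, 71) = eta_71

eta_71


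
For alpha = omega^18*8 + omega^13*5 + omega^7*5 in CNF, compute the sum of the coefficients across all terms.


CNF: omega^18*8 + omega^13*5 + omega^7*5
Coefficients: 8 + 5 + 5 = 18

18


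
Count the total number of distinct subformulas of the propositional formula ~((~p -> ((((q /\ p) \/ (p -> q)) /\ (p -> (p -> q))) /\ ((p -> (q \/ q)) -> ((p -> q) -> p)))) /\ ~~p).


Formula: ~((~p -> ((((q /\ p) \/ (p -> q)) /\ (p -> (p -> q))) /\ ((p -> (q \/ q)) -> ((p -> q) -> p)))) /\ ~~p)
Subformulas found:
  1. q
  2. p
  3. ~p
  4. ~~p
  5. (q /\ p)
  6. (p -> q)
  7. (q \/ q)
  8. ((p -> q) -> p)
  9. (p -> (q \/ q))
  10. (p -> (p -> q))
  11. ((q /\ p) \/ (p -> q))
  12. ((p -> (q \/ q)) -> ((p -> q) -> p))
  13. (((q /\ p) \/ (p -> q)) /\ (p -> (p -> q)))
  14. ((((q /\ p) \/ (p -> q)) /\ (p -> (p -> q))) /\ ((p -> (q \/ q)) -> ((p -> q) -> p)))
  15. (~p -> ((((q /\ p) \/ (p -> q)) /\ (p -> (p -> q))) /\ ((p -> (q \/ q)) -> ((p -> q) -> p))))
  16. ((~p -> ((((q /\ p) \/ (p -> q)) /\ (p -> (p -> q))) /\ ((p -> (q \/ q)) -> ((p -> q) -> p)))) /\ ~~p)
  17. ~((~p -> ((((q /\ p) \/ (p -> q)) /\ (p -> (p -> q))) /\ ((p -> (q \/ q)) -> ((p -> q) -> p)))) /\ ~~p)
Total distinct subformulas = 17

17


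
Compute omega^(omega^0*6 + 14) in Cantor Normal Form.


omega^(omega^0*6 + 14):
omega^0 = 1, so the exponent is 6 + 14 = 20 (finite ordinal addition).
Result = omega^20, already a single CNF term.

omega^20


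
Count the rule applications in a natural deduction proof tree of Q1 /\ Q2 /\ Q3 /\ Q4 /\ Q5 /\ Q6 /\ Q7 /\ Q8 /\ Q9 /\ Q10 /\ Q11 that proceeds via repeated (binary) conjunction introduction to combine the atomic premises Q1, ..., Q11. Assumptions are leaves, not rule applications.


The target conjunction has 11 conjuncts, i.e. 10 binary /\ connectives.
Each conjunction-intro joins two pieces, so 11 atoms require 11-1 = 10 applications.
Total inference nodes = 10

10


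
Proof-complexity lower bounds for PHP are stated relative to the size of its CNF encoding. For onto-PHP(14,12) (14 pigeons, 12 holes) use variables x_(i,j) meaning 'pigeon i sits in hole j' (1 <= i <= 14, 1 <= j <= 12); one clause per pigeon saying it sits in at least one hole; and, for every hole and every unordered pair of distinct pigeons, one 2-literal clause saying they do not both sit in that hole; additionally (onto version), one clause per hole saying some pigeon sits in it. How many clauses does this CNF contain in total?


onto-PHP(14,12): 14 pigeons, 12 holes, 14*12 = 168 variables.
- pigeon clauses: one per pigeon -> 14 clauses
- hole clauses: 12 holes * C(14,2) = 12 * 91 -> 1092 clauses
- onto clauses: one per hole -> 12 clauses
Total clauses = 14 + 1092 + 12 = 1118

1118


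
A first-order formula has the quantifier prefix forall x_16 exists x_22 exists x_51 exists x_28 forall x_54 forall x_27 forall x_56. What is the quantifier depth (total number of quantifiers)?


Quantifier prefix has 7 quantifier symbols.
Quantifier depth = 7

7


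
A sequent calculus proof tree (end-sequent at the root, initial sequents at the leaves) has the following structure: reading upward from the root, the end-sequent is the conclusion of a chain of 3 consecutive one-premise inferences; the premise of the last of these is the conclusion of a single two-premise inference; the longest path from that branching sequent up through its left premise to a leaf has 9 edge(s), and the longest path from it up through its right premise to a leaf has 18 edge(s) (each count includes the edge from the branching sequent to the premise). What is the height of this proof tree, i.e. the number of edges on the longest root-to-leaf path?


Longest path through the left premise: 9 edges (measured from the branching sequent)
Longest path through the right premise: 18 edges
Height of the subtree rooted at the branching sequent: max(9, 18) = 18
The branching sequent sits 3 edges above the root (the chain of one-premise inferences), so height = 18 + 3 = 21

21


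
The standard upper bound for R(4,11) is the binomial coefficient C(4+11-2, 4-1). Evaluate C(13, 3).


R(4,11) <= C(4+11-2, 4-1) = C(13, 3)
C(13, 3) = 13! / (3! * 10!)
= 286

286


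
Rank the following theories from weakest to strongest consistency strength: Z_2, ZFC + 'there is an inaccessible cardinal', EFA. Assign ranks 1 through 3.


Ordering by consistency strength:
1. EFA
2. Z_2
3. ZFC + 'there is an inaccessible cardinal'


Z_2=2, ZFC + 'there is an inaccessible cardinal'=3, EFA=1


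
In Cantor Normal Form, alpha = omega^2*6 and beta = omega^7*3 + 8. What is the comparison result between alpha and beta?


Compare term by term from highest exponent:
alpha = omega^2*6
beta = omega^7*3 + 8
Term 1: alpha has omega^2*6, beta has omega^7*3
Term 2: alpha has omega^0*0, beta has omega^0*8
Result: alpha < beta

alpha < beta


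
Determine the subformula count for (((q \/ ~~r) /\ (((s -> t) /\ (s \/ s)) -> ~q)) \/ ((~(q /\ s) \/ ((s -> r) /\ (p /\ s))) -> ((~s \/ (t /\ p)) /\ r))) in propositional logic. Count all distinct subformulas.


Formula: (((q \/ ~~r) /\ (((s -> t) /\ (s \/ s)) -> ~q)) \/ ((~(q /\ s) \/ ((s -> r) /\ (p /\ s))) -> ((~s \/ (t /\ p)) /\ r)))
Subformulas found:
  1. r
  2. q
  3. s
  4. t
  5. p
  6. ~r
  7. ~s
  8. ~q
  9. ~~r
  10. (p /\ s)
  11. (s \/ s)
  12. (s -> r)
  13. (s -> t)
  14. (q /\ s)
  15. (t /\ p)
  16. ~(q /\ s)
  17. (q \/ ~~r)
  18. (~s \/ (t /\ p))
  19. ((s -> r) /\ (p /\ s))
  20. ((s -> t) /\ (s \/ s))
  21. ((~s \/ (t /\ p)) /\ r)
  22. (((s -> t) /\ (s \/ s)) -> ~q)
  23. (~(q /\ s) \/ ((s -> r) /\ (p /\ s)))
  24. ((q \/ ~~r) /\ (((s -> t) /\ (s \/ s)) -> ~q))
  25. ((~(q /\ s) \/ ((s -> r) /\ (p /\ s))) -> ((~s \/ (t /\ p)) /\ r))
  26. (((q \/ ~~r) /\ (((s -> t) /\ (s \/ s)) -> ~q)) \/ ((~(q /\ s) \/ ((s -> r) /\ (p /\ s))) -> ((~s \/ (t /\ p)) /\ r)))
Total distinct subformulas = 26

26


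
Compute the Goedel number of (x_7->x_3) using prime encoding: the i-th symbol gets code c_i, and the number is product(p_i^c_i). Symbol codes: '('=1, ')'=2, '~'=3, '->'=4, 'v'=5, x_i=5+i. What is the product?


Formula: (x_7->x_3)
Symbol codes: [1, 12, 4, 8, 2]
Primes: [2, 3, 5, 7, 11]
p_1^1 = 2^1 = 2
p_2^12 = 3^12 = 531441
p_3^4 = 5^4 = 625
p_4^8 = 7^8 = 5764801
p_5^2 = 11^2 = 121
Product = 463377305746451250

463377305746451250


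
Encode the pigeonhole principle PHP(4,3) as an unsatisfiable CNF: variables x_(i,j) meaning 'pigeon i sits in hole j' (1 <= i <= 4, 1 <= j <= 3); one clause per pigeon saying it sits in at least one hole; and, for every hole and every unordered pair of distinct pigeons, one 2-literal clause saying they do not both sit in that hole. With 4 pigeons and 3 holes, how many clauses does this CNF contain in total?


PHP(4,3): 4 pigeons, 3 holes, 4*3 = 12 variables.
- pigeon clauses: one per pigeon -> 4 clauses
- hole clauses: 3 holes * C(4,2) = 3 * 6 -> 18 clauses
Total clauses = 4 + 18 = 22

22


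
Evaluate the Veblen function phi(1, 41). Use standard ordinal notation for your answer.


phi(1, 41):
phi(1, beta) = epsilon_beta (the beta-th epsilon number).
phi(1, 41) = epsilon_41

epsilon_41


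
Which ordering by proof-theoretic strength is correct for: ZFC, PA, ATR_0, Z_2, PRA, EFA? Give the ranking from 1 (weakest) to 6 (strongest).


Ordering by consistency strength:
1. EFA
2. PRA
3. PA
4. ATR_0
5. Z_2
6. ZFC


ZFC=6, PA=3, ATR_0=4, Z_2=5, PRA=2, EFA=1


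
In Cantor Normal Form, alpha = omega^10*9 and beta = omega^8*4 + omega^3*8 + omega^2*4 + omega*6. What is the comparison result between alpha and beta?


Compare term by term from highest exponent:
alpha = omega^10*9
beta = omega^8*4 + omega^3*8 + omega^2*4 + omega*6
Term 1: alpha has omega^10*9, beta has omega^8*4
Term 2: alpha has omega^0*0, beta has omega^3*8
Term 3: alpha has omega^0*0, beta has omega^2*4
Term 4: alpha has omega^0*0, beta has omega^1*6
Result: alpha > beta

alpha > beta


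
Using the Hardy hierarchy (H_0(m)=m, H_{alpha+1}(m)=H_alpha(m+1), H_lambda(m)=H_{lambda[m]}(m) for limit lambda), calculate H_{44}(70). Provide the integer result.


H_44(70):
For finite ordinals k, H_k(n) = n + k (each successor step adds 1).
H_44(70) = 70 + 44 = 114

114


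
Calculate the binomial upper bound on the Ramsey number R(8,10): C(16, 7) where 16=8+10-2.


R(8,10) <= C(8+10-2, 8-1) = C(16, 7)
C(16, 7) = 16! / (7! * 9!)
= 11440

11440


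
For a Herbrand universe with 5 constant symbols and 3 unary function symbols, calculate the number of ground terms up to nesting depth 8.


Herbrand terms by depth:
Depth 0: 5 constants
Depth 1: 15 new terms (running total: 20)
Depth 2: 45 new terms (running total: 65)
Depth 3: 135 new terms (running total: 200)
Depth 4: 405 new terms (running total: 605)
Depth 5: 1215 new terms (running total: 1820)
Depth 6: 3645 new terms (running total: 5465)
Depth 7: 10935 new terms (running total: 16400)
Depth 8: 32805 new terms (running total: 49205)
Total distinct ground terms = 49205

49205


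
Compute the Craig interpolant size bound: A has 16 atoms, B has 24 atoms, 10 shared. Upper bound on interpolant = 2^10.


Shared atoms = 10
Craig interpolant size bound = 2^10
= 1024

1024


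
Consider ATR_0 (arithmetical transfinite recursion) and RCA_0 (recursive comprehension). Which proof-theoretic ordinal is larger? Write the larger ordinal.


Proof-theoretic ordinal of ATR_0 (arithmetical transfinite recursion): Gamma_0
Proof-theoretic ordinal of RCA_0 (recursive comprehension): omega^omega
Comparing: omega^omega < Gamma_0.
The larger ordinal is Gamma_0 (from ATR_0 (arithmetical transfinite recursion)).

Gamma_0


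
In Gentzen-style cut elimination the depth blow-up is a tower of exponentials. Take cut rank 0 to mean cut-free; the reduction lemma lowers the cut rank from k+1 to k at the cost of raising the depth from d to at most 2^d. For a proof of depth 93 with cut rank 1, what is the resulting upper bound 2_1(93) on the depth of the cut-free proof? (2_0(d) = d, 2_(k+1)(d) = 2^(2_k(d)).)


Each rank reduction sends depth d to at most 2^d; cut rank r needs r reductions.
2_0(93) = 93
2_1(93) = 2^93 = 9903520314283042199192993792
Cut-free depth bound = 9903520314283042199192993792

9903520314283042199192993792


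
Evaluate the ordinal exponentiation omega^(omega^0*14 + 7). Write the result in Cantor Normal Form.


omega^(omega^0*14 + 7):
omega^0 = 1, so the exponent is 14 + 7 = 21 (finite ordinal addition).
Result = omega^21, already a single CNF term.

omega^21


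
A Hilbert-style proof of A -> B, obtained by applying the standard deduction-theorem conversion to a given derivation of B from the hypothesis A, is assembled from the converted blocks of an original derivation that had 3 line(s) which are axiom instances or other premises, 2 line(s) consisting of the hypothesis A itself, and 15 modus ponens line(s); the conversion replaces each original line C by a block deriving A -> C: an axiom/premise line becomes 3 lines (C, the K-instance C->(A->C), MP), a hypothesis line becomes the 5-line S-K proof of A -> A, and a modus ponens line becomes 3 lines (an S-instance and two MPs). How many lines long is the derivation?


Deduction-theorem conversion, block by block:
- 3 axiom/premise lines -> 3 lines each = 9
- 2 hypothesis lines -> 5 lines each (identity proof A->A) = 10
- 15 MP lines -> 3 lines each (S-instance, MP, MP) = 45
Total = 9 + 10 + 45 = 64 lines.

64


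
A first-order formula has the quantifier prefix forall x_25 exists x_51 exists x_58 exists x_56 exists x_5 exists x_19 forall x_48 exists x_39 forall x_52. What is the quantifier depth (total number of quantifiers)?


Quantifier prefix has 9 quantifier symbols.
Quantifier depth = 9

9


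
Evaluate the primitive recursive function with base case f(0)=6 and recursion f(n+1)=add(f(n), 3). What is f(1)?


f(0) = 6
f(1) = add(f(0), 3) = add(6, 3) = 9


9


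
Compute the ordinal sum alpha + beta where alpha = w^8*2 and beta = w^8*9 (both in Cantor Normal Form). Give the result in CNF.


Ordinal addition w^8*2 + w^8*9:
Both terms have the same exponent 8.
w^e*c + w^e*d = w^e*(c+d).
Result = w^8*(2+9) = w^8*11

w^8*11
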